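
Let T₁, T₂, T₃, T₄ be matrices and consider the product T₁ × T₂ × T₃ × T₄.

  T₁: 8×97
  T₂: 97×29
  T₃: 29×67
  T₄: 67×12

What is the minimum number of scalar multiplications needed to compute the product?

44480

Adjacent pairs: T₁T₂ = 8·97·29 = 22504; T₂T₃ = 97·29·67 = 188471; T₃T₄ = 29·67·12 = 23316.
Length 3: T₁..T₃: k=1: 0+188471+8·97·67=240463; k=2: 22504+0+8·29·67=38048 → min 38048 | T₂..T₄: k=2: 0+23316+97·29·12=57072; k=3: 188471+0+97·67·12=266459 → min 57072.
Length 4: T₁..T₄: k=1: 0+57072+8·97·12=66384; k=2: 22504+23316+8·29·12=48604; k=3: 38048+0+8·67·12=44480 → min 44480.
Optimal order: (((T₁ × T₂) × T₃) × T₄) with cost 44480.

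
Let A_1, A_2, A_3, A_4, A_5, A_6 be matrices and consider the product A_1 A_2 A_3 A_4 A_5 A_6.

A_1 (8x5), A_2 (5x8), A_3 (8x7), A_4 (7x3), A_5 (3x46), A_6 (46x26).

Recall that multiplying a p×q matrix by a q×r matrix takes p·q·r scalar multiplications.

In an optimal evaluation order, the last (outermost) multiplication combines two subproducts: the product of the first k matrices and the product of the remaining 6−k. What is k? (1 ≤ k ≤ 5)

4

Adjacent pairs: A_1A_2 = 8·5·8 = 320; A_2A_3 = 5·8·7 = 280; A_3A_4 = 8·7·3 = 168; A_4A_5 = 7·3·46 = 966; A_5A_6 = 3·46·26 = 3588.
Length 3: A_1..A_3: k=1: 0+280+8·5·7=560; k=2: 320+0+8·8·7=768 → min 560 | A_2..A_4: k=2: 0+168+5·8·3=288; k=3: 280+0+5·7·3=385 → min 288 | A_3..A_5: k=3: 0+966+8·7·46=3542; k=4: 168+0+8·3·46=1272 → min 1272 | A_4..A_6: k=4: 0+3588+7·3·26=4134; k=5: 966+0+7·46·26=9338 → min 4134.
Length 4: A_1..A_4: k=1: 0+288+8·5·3=408; k=2: 320+168+8·8·3=680; k=3: 560+0+8·7·3=728 → min 408 | A_2..A_5: k=2: 0+1272+5·8·46=3112; k=3: 280+966+5·7·46=2856; k=4: 288+0+5·3·46=978 → min 978 | A_3..A_6: k=3: 0+4134+8·7·26=5590; k=4: 168+3588+8·3·26=4380; k=5: 1272+0+8·46·26=10840 → min 4380.
Length 5: A_1..A_5: k=1: 0+978+8·5·46=2818; k=2: 320+1272+8·8·46=4536; k=3: 560+966+8·7·46=4102; k=4: 408+0+8·3·46=1512 → min 1512 | A_2..A_6: k=2: 0+4380+5·8·26=5420; k=3: 280+4134+5·7·26=5324; k=4: 288+3588+5·3·26=4266; k=5: 978+0+5·46·26=6958 → min 4266.
Top-level splits: k=1: (A_1..A_1)·(A_2..A_6) → 0+4266+8·5·26 = 5306; k=2: (A_1..A_2)·(A_3..A_6) → 320+4380+8·8·26 = 6364; k=3: (A_1..A_3)·(A_4..A_6) → 560+4134+8·7·26 = 6150; k=4: (A_1..A_4)·(A_5..A_6) → 408+3588+8·3·26 = 4620; k=5: (A_1..A_5)·(A_6..A_6) → 1512+0+8·46·26 = 11080.
Best split is after A_4, i.e. k = 4.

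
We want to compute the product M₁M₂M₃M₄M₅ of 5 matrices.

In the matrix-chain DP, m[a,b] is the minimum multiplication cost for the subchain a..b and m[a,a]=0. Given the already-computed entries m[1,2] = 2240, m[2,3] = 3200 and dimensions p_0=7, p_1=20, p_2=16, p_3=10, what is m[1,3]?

m[1,3] = min over k∈[1,2] of m[1,k]+m[k+1,3]+p_{0}·p_k·p_{3}.
k=1: 0 + 3200 + 7·20·10 = 4600; k=2: 2240 + 0 + 7·16·10 = 3360.
Minimum: 3360 at k=2.

3360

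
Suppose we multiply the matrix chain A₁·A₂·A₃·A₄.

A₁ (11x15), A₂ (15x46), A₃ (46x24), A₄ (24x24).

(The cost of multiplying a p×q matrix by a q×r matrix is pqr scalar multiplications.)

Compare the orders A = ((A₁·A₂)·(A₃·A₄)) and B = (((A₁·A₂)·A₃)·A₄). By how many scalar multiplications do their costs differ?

20160

Order A = ((A₁·A₂)·(A₃·A₄)): (A₁·A₂): 11×15 by 15×46 → 11×46, cost 11·15·46 = 7590; (A₃·A₄): 46×24 by 24×24 → 46×24, cost 46·24·24 = 26496; ((A₁·A₂)·(A₃·A₄)): 11×46 by 46×24 → 11×24, cost 11·46·24 = 12144; cumulative 46230. Total 46230.
Order B = (((A₁·A₂)·A₃)·A₄): (A₁·A₂): 11×15 by 15×46 → 11×46, cost 11·15·46 = 7590; ((A₁·A₂)·A₃): 11×46 by 46×24 → 11×24, cost 11·46·24 = 12144; cumulative 19734; (((A₁·A₂)·A₃)·A₄): 11×24 by 24×24 → 11×24, cost 11·24·24 = 6336; cumulative 26070. Total 26070.
Difference: |46230 − 26070| = 20160.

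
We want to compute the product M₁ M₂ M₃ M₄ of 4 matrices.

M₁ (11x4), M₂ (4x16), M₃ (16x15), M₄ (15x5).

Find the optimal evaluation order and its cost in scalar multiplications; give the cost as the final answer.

Adjacent pairs: M₁M₂ = 11·4·16 = 704; M₂M₃ = 4·16·15 = 960; M₃M₄ = 16·15·5 = 1200.
Length 3: M₁..M₃: k=1: 0+960+11·4·15=1620; k=2: 704+0+11·16·15=3344 → min 1620 | M₂..M₄: k=2: 0+1200+4·16·5=1520; k=3: 960+0+4·15·5=1260 → min 1260.
Length 4: M₁..M₄: k=1: 0+1260+11·4·5=1480; k=2: 704+1200+11·16·5=2784; k=3: 1620+0+11·15·5=2445 → min 1480.
Optimal parenthesization: (M₁ ((M₂ M₃) M₄)) with cost 1480.

1480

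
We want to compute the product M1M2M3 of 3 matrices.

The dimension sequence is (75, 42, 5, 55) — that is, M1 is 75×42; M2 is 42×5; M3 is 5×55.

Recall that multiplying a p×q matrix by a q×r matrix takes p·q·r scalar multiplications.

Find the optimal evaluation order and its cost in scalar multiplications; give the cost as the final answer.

(M1(M2M3)): cost 184800.
((M1M2)M3): cost 36375.
Optimal: ((M1M2)M3) with cost 36375.

36375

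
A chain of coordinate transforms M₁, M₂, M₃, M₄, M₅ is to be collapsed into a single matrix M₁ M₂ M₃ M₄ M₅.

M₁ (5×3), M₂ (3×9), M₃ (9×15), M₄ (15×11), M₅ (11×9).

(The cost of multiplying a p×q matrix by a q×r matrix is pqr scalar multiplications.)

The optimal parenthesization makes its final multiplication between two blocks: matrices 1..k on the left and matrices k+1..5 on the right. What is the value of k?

1

Adjacent pairs: M₁M₂ = 5·3·9 = 135; M₂M₃ = 3·9·15 = 405; M₃M₄ = 9·15·11 = 1485; M₄M₅ = 15·11·9 = 1485.
Length 3: M₁..M₃: k=1: 0+405+5·3·15=630; k=2: 135+0+5·9·15=810 → min 630 | M₂..M₄: k=2: 0+1485+3·9·11=1782; k=3: 405+0+3·15·11=900 → min 900 | M₃..M₅: k=3: 0+1485+9·15·9=2700; k=4: 1485+0+9·11·9=2376 → min 2376.
Length 4: M₁..M₄: k=1: 0+900+5·3·11=1065; k=2: 135+1485+5·9·11=2115; k=3: 630+0+5·15·11=1455 → min 1065 | M₂..M₅: k=2: 0+2376+3·9·9=2619; k=3: 405+1485+3·15·9=2295; k=4: 900+0+3·11·9=1197 → min 1197.
Top-level splits: k=1: (M₁..M₁)·(M₂..M₅) → 0+1197+5·3·9 = 1332; k=2: (M₁..M₂)·(M₃..M₅) → 135+2376+5·9·9 = 2916; k=3: (M₁..M₃)·(M₄..M₅) → 630+1485+5·15·9 = 2790; k=4: (M₁..M₄)·(M₅..M₅) → 1065+0+5·11·9 = 1560.
Best split is after M₁, i.e. k = 1.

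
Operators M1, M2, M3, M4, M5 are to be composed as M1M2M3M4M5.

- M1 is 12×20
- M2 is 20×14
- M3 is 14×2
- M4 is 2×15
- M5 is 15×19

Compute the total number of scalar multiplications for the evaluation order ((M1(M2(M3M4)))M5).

(M3M4): 14×2 by 2×15 → 14×15, cost 14·2·15 = 420
(M2(M3M4)): 20×14 by 14×15 → 20×15, cost 20·14·15 = 4200; cumulative 4620
(M1(M2(M3M4))): 12×20 by 20×15 → 12×15, cost 12·20·15 = 3600; cumulative 8220
((M1(M2(M3M4)))M5): 12×15 by 15×19 → 12×19, cost 12·15·19 = 3420; cumulative 11640
Total: 11640 scalar multiplications.

11640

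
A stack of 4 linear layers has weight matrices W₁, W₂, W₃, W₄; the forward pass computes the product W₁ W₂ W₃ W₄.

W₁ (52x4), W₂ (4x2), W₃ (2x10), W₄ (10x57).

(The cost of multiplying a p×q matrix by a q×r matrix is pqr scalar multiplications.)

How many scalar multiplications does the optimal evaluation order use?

Adjacent pairs: W₁W₂ = 52·4·2 = 416; W₂W₃ = 4·2·10 = 80; W₃W₄ = 2·10·57 = 1140.
Length 3: W₁..W₃: k=1: 0+80+52·4·10=2160; k=2: 416+0+52·2·10=1456 → min 1456 | W₂..W₄: k=2: 0+1140+4·2·57=1596; k=3: 80+0+4·10·57=2360 → min 1596.
Length 4: W₁..W₄: k=1: 0+1596+52·4·57=13452; k=2: 416+1140+52·2·57=7484; k=3: 1456+0+52·10·57=31096 → min 7484.
Optimal order: ((W₁ W₂) (W₃ W₄)) with cost 7484.

7484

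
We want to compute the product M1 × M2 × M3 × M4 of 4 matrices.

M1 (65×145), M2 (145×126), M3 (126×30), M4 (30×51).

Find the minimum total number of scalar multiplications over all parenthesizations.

Adjacent pairs: M1M2 = 65·145·126 = 1187550; M2M3 = 145·126·30 = 548100; M3M4 = 126·30·51 = 192780.
Length 3: M1..M3: k=1: 0+548100+65·145·30=830850; k=2: 1187550+0+65·126·30=1433250 → min 830850 | M2..M4: k=2: 0+192780+145·126·51=1124550; k=3: 548100+0+145·30·51=769950 → min 769950.
Length 4: M1..M4: k=1: 0+769950+65·145·51=1250625; k=2: 1187550+192780+65·126·51=1798020; k=3: 830850+0+65·30·51=930300 → min 930300.
Optimal order: ((M1 × (M2 × M3)) × M4) with cost 930300.

930300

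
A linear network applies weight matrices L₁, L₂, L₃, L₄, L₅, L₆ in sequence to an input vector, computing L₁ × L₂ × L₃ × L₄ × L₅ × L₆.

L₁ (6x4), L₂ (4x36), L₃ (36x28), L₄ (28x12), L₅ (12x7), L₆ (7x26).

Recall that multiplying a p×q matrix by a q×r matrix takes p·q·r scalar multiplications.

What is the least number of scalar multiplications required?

6972

Adjacent pairs: L₁L₂ = 6·4·36 = 864; L₂L₃ = 4·36·28 = 4032; L₃L₄ = 36·28·12 = 12096; L₄L₅ = 28·12·7 = 2352; L₅L₆ = 12·7·26 = 2184.
Length 3: L₁..L₃: k=1: 0+4032+6·4·28=4704; k=2: 864+0+6·36·28=6912 → min 4704 | L₂..L₄: k=2: 0+12096+4·36·12=13824; k=3: 4032+0+4·28·12=5376 → min 5376 | L₃..L₅: k=3: 0+2352+36·28·7=9408; k=4: 12096+0+36·12·7=15120 → min 9408 | L₄..L₆: k=4: 0+2184+28·12·26=10920; k=5: 2352+0+28·7·26=7448 → min 7448.
Length 4: L₁..L₄: k=1: 0+5376+6·4·12=5664; k=2: 864+12096+6·36·12=15552; k=3: 4704+0+6·28·12=6720 → min 5664 | L₂..L₅: k=2: 0+9408+4·36·7=10416; k=3: 4032+2352+4·28·7=7168; k=4: 5376+0+4·12·7=5712 → min 5712 | L₃..L₆: k=3: 0+7448+36·28·26=33656; k=4: 12096+2184+36·12·26=25512; k=5: 9408+0+36·7·26=15960 → min 15960.
Length 5: L₁..L₅: k=1: 0+5712+6·4·7=5880; k=2: 864+9408+6·36·7=11784; k=3: 4704+2352+6·28·7=8232; k=4: 5664+0+6·12·7=6168 → min 5880 | L₂..L₆: k=2: 0+15960+4·36·26=19704; k=3: 4032+7448+4·28·26=14392; k=4: 5376+2184+4·12·26=8808; k=5: 5712+0+4·7·26=6440 → min 6440.
Length 6: L₁..L₆: k=1: 0+6440+6·4·26=7064; k=2: 864+15960+6·36·26=22440; k=3: 4704+7448+6·28·26=16520; k=4: 5664+2184+6·12·26=9720; k=5: 5880+0+6·7·26=6972 → min 6972.
Optimal order: ((L₁ × (((L₂ × L₃) × L₄) × L₅)) × L₆) with cost 6972.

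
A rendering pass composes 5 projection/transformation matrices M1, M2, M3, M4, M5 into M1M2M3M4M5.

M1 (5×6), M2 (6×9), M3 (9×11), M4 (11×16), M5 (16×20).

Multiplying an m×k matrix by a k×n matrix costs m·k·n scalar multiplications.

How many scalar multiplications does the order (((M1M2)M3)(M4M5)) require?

5385

(M1M2): 5×6 by 6×9 → 5×9, cost 5·6·9 = 270
((M1M2)M3): 5×9 by 9×11 → 5×11, cost 5·9·11 = 495; cumulative 765
(M4M5): 11×16 by 16×20 → 11×20, cost 11·16·20 = 3520
(((M1M2)M3)(M4M5)): 5×11 by 11×20 → 5×20, cost 5·11·20 = 1100; cumulative 5385
Total: 5385 scalar multiplications.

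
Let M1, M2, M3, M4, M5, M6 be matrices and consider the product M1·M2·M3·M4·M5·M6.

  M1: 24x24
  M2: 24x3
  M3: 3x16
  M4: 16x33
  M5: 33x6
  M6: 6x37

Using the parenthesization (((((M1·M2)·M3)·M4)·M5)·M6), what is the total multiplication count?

(M1·M2): 24×24 by 24×3 → 24×3, cost 24·24·3 = 1728
((M1·M2)·M3): 24×3 by 3×16 → 24×16, cost 24·3·16 = 1152; cumulative 2880
(((M1·M2)·M3)·M4): 24×16 by 16×33 → 24×33, cost 24·16·33 = 12672; cumulative 15552
((((M1·M2)·M3)·M4)·M5): 24×33 by 33×6 → 24×6, cost 24·33·6 = 4752; cumulative 20304
(((((M1·M2)·M3)·M4)·M5)·M6): 24×6 by 6×37 → 24×37, cost 24·6·37 = 5328; cumulative 25632
Total: 25632 scalar multiplications.

25632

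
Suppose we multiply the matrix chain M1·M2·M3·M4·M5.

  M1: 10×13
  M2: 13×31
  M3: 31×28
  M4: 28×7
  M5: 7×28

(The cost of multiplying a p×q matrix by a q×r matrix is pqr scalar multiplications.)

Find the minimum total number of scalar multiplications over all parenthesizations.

11767

Adjacent pairs: M1M2 = 10·13·31 = 4030; M2M3 = 13·31·28 = 11284; M3M4 = 31·28·7 = 6076; M4M5 = 28·7·28 = 5488.
Length 3: M1..M3: k=1: 0+11284+10·13·28=14924; k=2: 4030+0+10·31·28=12710 → min 12710 | M2..M4: k=2: 0+6076+13·31·7=8897; k=3: 11284+0+13·28·7=13832 → min 8897 | M3..M5: k=3: 0+5488+31·28·28=29792; k=4: 6076+0+31·7·28=12152 → min 12152.
Length 4: M1..M4: k=1: 0+8897+10·13·7=9807; k=2: 4030+6076+10·31·7=12276; k=3: 12710+0+10·28·7=14670 → min 9807 | M2..M5: k=2: 0+12152+13·31·28=23436; k=3: 11284+5488+13·28·28=26964; k=4: 8897+0+13·7·28=11445 → min 11445.
Length 5: M1..M5: k=1: 0+11445+10·13·28=15085; k=2: 4030+12152+10·31·28=24862; k=3: 12710+5488+10·28·28=26038; k=4: 9807+0+10·7·28=11767 → min 11767.
Optimal order: ((M1·(M2·(M3·M4)))·M5) with cost 11767.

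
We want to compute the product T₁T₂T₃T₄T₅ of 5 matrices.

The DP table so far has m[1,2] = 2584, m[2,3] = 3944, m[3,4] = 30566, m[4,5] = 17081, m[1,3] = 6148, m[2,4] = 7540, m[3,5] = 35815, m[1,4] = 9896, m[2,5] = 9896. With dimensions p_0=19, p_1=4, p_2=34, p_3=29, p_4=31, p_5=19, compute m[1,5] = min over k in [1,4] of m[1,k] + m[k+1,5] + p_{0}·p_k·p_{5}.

11340

m[1,5] = min over k∈[1,4] of m[1,k]+m[k+1,5]+p_{0}·p_k·p_{5}.
k=1: 0 + 9896 + 19·4·19 = 11340; k=2: 2584 + 35815 + 19·34·19 = 50673; k=3: 6148 + 17081 + 19·29·19 = 33698; k=4: 9896 + 0 + 19·31·19 = 21087.
Minimum: 11340 at k=1.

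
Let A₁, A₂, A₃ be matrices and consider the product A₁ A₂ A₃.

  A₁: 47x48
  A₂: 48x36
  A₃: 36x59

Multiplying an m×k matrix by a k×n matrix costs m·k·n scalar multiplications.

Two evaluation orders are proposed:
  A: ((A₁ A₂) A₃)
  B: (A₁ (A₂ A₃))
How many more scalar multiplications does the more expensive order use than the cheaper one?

54012

Order A = ((A₁ A₂) A₃): (A₁ A₂): 47×48 by 48×36 → 47×36, cost 47·48·36 = 81216; ((A₁ A₂) A₃): 47×36 by 36×59 → 47×59, cost 47·36·59 = 99828; cumulative 181044. Total 181044.
Order B = (A₁ (A₂ A₃)): (A₂ A₃): 48×36 by 36×59 → 48×59, cost 48·36·59 = 101952; (A₁ (A₂ A₃)): 47×48 by 48×59 → 47×59, cost 47·48·59 = 133104; cumulative 235056. Total 235056.
Difference: |181044 − 235056| = 54012.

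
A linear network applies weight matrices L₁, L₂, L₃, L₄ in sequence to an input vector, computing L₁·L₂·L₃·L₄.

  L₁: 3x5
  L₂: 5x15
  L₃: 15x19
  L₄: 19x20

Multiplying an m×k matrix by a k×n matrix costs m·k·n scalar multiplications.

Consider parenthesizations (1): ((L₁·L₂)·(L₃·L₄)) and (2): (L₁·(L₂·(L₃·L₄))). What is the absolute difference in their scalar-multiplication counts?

675

Order (1) = ((L₁·L₂)·(L₃·L₄)): (L₁·L₂): 3×5 by 5×15 → 3×15, cost 3·5·15 = 225; (L₃·L₄): 15×19 by 19×20 → 15×20, cost 15·19·20 = 5700; ((L₁·L₂)·(L₃·L₄)): 3×15 by 15×20 → 3×20, cost 3·15·20 = 900; cumulative 6825. Total 6825.
Order (2) = (L₁·(L₂·(L₃·L₄))): (L₃·L₄): 15×19 by 19×20 → 15×20, cost 15·19·20 = 5700; (L₂·(L₃·L₄)): 5×15 by 15×20 → 5×20, cost 5·15·20 = 1500; cumulative 7200; (L₁·(L₂·(L₃·L₄))): 3×5 by 5×20 → 3×20, cost 3·5·20 = 300; cumulative 7500. Total 7500.
Difference: |6825 − 7500| = 675.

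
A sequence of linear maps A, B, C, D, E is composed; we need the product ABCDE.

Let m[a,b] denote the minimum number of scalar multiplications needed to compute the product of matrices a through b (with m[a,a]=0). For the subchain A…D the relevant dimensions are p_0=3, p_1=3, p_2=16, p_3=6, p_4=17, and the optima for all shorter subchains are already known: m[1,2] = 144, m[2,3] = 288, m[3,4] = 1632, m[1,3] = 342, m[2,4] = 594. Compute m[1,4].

m[1,4] = min over k∈[1,3] of m[1,k]+m[k+1,4]+p_{0}·p_k·p_{4}.
k=1: 0 + 594 + 3·3·17 = 747; k=2: 144 + 1632 + 3·16·17 = 2592; k=3: 342 + 0 + 3·6·17 = 648.
Minimum: 648 at k=3.

648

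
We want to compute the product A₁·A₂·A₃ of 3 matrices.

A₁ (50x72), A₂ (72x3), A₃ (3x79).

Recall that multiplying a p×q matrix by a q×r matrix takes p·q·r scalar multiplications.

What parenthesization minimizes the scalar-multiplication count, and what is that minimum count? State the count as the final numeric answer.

(A₁·(A₂·A₃)): cost 301464.
((A₁·A₂)·A₃): cost 22650.
Optimal: ((A₁·A₂)·A₃) with cost 22650.

22650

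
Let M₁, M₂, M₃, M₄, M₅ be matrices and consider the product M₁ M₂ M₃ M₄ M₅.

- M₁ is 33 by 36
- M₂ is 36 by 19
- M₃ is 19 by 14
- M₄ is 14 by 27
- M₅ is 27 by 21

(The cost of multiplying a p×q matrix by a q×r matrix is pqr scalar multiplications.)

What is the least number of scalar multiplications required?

43848

Adjacent pairs: M₁M₂ = 33·36·19 = 22572; M₂M₃ = 36·19·14 = 9576; M₃M₄ = 19·14·27 = 7182; M₄M₅ = 14·27·21 = 7938.
Length 3: M₁..M₃: k=1: 0+9576+33·36·14=26208; k=2: 22572+0+33·19·14=31350 → min 26208 | M₂..M₄: k=2: 0+7182+36·19·27=25650; k=3: 9576+0+36·14·27=23184 → min 23184 | M₃..M₅: k=3: 0+7938+19·14·21=13524; k=4: 7182+0+19·27·21=17955 → min 13524.
Length 4: M₁..M₄: k=1: 0+23184+33·36·27=55260; k=2: 22572+7182+33·19·27=46683; k=3: 26208+0+33·14·27=38682 → min 38682 | M₂..M₅: k=2: 0+13524+36·19·21=27888; k=3: 9576+7938+36·14·21=28098; k=4: 23184+0+36·27·21=43596 → min 27888.
Length 5: M₁..M₅: k=1: 0+27888+33·36·21=52836; k=2: 22572+13524+33·19·21=49263; k=3: 26208+7938+33·14·21=43848; k=4: 38682+0+33·27·21=57393 → min 43848.
Optimal order: ((M₁ (M₂ M₃)) (M₄ M₅)) with cost 43848.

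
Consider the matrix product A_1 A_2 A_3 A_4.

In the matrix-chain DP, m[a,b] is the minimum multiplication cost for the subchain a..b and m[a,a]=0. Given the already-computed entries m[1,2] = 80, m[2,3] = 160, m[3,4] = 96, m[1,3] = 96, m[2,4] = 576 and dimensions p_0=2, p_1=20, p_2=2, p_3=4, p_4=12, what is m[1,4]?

m[1,4] = min over k∈[1,3] of m[1,k]+m[k+1,4]+p_{0}·p_k·p_{4}.
k=1: 0 + 576 + 2·20·12 = 1056; k=2: 80 + 96 + 2·2·12 = 224; k=3: 96 + 0 + 2·4·12 = 192.
Minimum: 192 at k=3.

192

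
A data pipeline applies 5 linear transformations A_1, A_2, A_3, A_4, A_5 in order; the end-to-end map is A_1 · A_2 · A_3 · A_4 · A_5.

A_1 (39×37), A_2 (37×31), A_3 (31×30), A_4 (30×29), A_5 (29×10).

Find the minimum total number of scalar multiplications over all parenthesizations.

Adjacent pairs: A_1A_2 = 39·37·31 = 44733; A_2A_3 = 37·31·30 = 34410; A_3A_4 = 31·30·29 = 26970; A_4A_5 = 30·29·10 = 8700.
Length 3: A_1..A_3: k=1: 0+34410+39·37·30=77700; k=2: 44733+0+39·31·30=81003 → min 77700 | A_2..A_4: k=2: 0+26970+37·31·29=60233; k=3: 34410+0+37·30·29=66600 → min 60233 | A_3..A_5: k=3: 0+8700+31·30·10=18000; k=4: 26970+0+31·29·10=35960 → min 18000.
Length 4: A_1..A_4: k=1: 0+60233+39·37·29=102080; k=2: 44733+26970+39·31·29=106764; k=3: 77700+0+39·30·29=111630 → min 102080 | A_2..A_5: k=2: 0+18000+37·31·10=29470; k=3: 34410+8700+37·30·10=54210; k=4: 60233+0+37·29·10=70963 → min 29470.
Length 5: A_1..A_5: k=1: 0+29470+39·37·10=43900; k=2: 44733+18000+39·31·10=74823; k=3: 77700+8700+39·30·10=98100; k=4: 102080+0+39·29·10=113390 → min 43900.
Optimal order: (A_1 · (A_2 · (A_3 · (A_4 · A_5)))) with cost 43900.

43900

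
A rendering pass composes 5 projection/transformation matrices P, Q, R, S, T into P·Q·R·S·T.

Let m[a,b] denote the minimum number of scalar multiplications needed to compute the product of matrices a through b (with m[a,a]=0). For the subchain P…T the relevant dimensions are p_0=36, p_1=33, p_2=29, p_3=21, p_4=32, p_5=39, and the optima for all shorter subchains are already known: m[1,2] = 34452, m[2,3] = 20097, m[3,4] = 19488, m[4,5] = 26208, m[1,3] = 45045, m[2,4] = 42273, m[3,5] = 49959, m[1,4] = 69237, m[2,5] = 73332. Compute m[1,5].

100737

m[1,5] = min over k∈[1,4] of m[1,k]+m[k+1,5]+p_{0}·p_k·p_{5}.
k=1: 0 + 73332 + 36·33·39 = 119664; k=2: 34452 + 49959 + 36·29·39 = 125127; k=3: 45045 + 26208 + 36·21·39 = 100737; k=4: 69237 + 0 + 36·32·39 = 114165.
Minimum: 100737 at k=3.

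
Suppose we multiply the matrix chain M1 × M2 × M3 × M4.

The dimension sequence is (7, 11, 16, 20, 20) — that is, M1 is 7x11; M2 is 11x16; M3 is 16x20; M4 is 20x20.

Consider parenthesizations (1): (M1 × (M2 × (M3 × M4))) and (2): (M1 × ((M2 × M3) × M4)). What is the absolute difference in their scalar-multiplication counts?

2000

Order (1) = (M1 × (M2 × (M3 × M4))): (M3 × M4): 16×20 by 20×20 → 16×20, cost 16·20·20 = 6400; (M2 × (M3 × M4)): 11×16 by 16×20 → 11×20, cost 11·16·20 = 3520; cumulative 9920; (M1 × (M2 × (M3 × M4))): 7×11 by 11×20 → 7×20, cost 7·11·20 = 1540; cumulative 11460. Total 11460.
Order (2) = (M1 × ((M2 × M3) × M4)): (M2 × M3): 11×16 by 16×20 → 11×20, cost 11·16·20 = 3520; ((M2 × M3) × M4): 11×20 by 20×20 → 11×20, cost 11·20·20 = 4400; cumulative 7920; (M1 × ((M2 × M3) × M4)): 7×11 by 11×20 → 7×20, cost 7·11·20 = 1540; cumulative 9460. Total 9460.
Difference: |11460 − 9460| = 2000.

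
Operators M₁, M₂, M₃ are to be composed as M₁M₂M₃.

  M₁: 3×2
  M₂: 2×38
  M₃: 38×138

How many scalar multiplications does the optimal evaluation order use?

11316

Order (M₁(M₂M₃)): (M₂M₃): 2×38 by 38×138 → 2×138, cost 2·38·138 = 10488; (M₁(M₂M₃)): 3×2 by 2×138 → 3×138, cost 3·2·138 = 828; cumulative 11316. Total 11316.
Order ((M₁M₂)M₃): (M₁M₂): 3×2 by 2×38 → 3×38, cost 3·2·38 = 228; ((M₁M₂)M₃): 3×38 by 38×138 → 3×138, cost 3·38·138 = 15732; cumulative 15960. Total 15960.
Minimum: 11316.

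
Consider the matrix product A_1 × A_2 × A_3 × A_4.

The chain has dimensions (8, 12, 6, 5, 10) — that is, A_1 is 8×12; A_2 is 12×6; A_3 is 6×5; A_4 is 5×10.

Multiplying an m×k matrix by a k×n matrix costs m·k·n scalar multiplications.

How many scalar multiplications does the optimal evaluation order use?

Adjacent pairs: A_1A_2 = 8·12·6 = 576; A_2A_3 = 12·6·5 = 360; A_3A_4 = 6·5·10 = 300.
Length 3: A_1..A_3: k=1: 0+360+8·12·5=840; k=2: 576+0+8·6·5=816 → min 816 | A_2..A_4: k=2: 0+300+12·6·10=1020; k=3: 360+0+12·5·10=960 → min 960.
Length 4: A_1..A_4: k=1: 0+960+8·12·10=1920; k=2: 576+300+8·6·10=1356; k=3: 816+0+8·5·10=1216 → min 1216.
Optimal order: (((A_1 × A_2) × A_3) × A_4) with cost 1216.

1216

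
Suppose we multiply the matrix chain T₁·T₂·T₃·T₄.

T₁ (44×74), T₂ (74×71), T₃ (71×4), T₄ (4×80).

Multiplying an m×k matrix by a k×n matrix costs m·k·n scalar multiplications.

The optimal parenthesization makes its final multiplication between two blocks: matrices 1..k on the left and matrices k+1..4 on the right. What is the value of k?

Adjacent pairs: T₁T₂ = 44·74·71 = 231176; T₂T₃ = 74·71·4 = 21016; T₃T₄ = 71·4·80 = 22720.
Length 3: T₁..T₃: k=1: 0+21016+44·74·4=34040; k=2: 231176+0+44·71·4=243672 → min 34040 | T₂..T₄: k=2: 0+22720+74·71·80=443040; k=3: 21016+0+74·4·80=44696 → min 44696.
Top-level splits: k=1: (T₁..T₁)·(T₂..T₄) → 0+44696+44·74·80 = 305176; k=2: (T₁..T₂)·(T₃..T₄) → 231176+22720+44·71·80 = 503816; k=3: (T₁..T₃)·(T₄..T₄) → 34040+0+44·4·80 = 48120.
Best split is after T₃, i.e. k = 3.

3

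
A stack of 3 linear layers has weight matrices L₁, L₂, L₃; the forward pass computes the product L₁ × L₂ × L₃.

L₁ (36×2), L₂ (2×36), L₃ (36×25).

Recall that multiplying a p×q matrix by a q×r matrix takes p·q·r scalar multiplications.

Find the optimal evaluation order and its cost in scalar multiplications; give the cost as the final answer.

3600

(L₁ × (L₂ × L₃)): cost 3600.
((L₁ × L₂) × L₃): cost 34992.
Optimal: (L₁ × (L₂ × L₃)) with cost 3600.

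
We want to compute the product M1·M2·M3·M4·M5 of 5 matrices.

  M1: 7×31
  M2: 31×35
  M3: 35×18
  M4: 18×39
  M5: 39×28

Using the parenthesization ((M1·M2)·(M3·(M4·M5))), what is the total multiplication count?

(M1·M2): 7×31 by 31×35 → 7×35, cost 7·31·35 = 7595
(M4·M5): 18×39 by 39×28 → 18×28, cost 18·39·28 = 19656
(M3·(M4·M5)): 35×18 by 18×28 → 35×28, cost 35·18·28 = 17640; cumulative 37296
((M1·M2)·(M3·(M4·M5))): 7×35 by 35×28 → 7×28, cost 7·35·28 = 6860; cumulative 51751
Total: 51751 scalar multiplications.

51751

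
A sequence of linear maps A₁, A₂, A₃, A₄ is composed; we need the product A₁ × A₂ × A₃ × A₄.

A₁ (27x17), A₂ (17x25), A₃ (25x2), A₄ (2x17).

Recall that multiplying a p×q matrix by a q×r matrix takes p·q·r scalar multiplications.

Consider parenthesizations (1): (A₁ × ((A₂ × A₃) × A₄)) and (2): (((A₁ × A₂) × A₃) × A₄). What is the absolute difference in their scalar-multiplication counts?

4512

Order (1) = (A₁ × ((A₂ × A₃) × A₄)): (A₂ × A₃): 17×25 by 25×2 → 17×2, cost 17·25·2 = 850; ((A₂ × A₃) × A₄): 17×2 by 2×17 → 17×17, cost 17·2·17 = 578; cumulative 1428; (A₁ × ((A₂ × A₃) × A₄)): 27×17 by 17×17 → 27×17, cost 27·17·17 = 7803; cumulative 9231. Total 9231.
Order (2) = (((A₁ × A₂) × A₃) × A₄): (A₁ × A₂): 27×17 by 17×25 → 27×25, cost 27·17·25 = 11475; ((A₁ × A₂) × A₃): 27×25 by 25×2 → 27×2, cost 27·25·2 = 1350; cumulative 12825; (((A₁ × A₂) × A₃) × A₄): 27×2 by 2×17 → 27×17, cost 27·2·17 = 918; cumulative 13743. Total 13743.
Difference: |9231 − 13743| = 4512.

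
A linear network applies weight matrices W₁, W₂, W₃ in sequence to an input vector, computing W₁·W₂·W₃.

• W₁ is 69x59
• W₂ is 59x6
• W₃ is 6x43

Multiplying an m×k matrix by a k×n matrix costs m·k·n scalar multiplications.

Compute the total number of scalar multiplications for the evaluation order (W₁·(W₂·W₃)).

(W₂·W₃): 59×6 by 6×43 → 59×43, cost 59·6·43 = 15222
(W₁·(W₂·W₃)): 69×59 by 59×43 → 69×43, cost 69·59·43 = 175053; cumulative 190275
Total: 190275 scalar multiplications.

190275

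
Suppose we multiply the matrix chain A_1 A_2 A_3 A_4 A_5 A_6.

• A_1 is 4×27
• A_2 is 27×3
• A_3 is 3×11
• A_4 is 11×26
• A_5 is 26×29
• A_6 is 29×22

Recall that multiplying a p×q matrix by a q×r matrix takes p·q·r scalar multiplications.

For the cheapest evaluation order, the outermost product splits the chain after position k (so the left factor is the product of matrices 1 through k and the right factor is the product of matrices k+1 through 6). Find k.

2

Adjacent pairs: A_1A_2 = 4·27·3 = 324; A_2A_3 = 27·3·11 = 891; A_3A_4 = 3·11·26 = 858; A_4A_5 = 11·26·29 = 8294; A_5A_6 = 26·29·22 = 16588.
Length 3: A_1..A_3: k=1: 0+891+4·27·11=2079; k=2: 324+0+4·3·11=456 → min 456 | A_2..A_4: k=2: 0+858+27·3·26=2964; k=3: 891+0+27·11·26=8613 → min 2964 | A_3..A_5: k=3: 0+8294+3·11·29=9251; k=4: 858+0+3·26·29=3120 → min 3120 | A_4..A_6: k=4: 0+16588+11·26·22=22880; k=5: 8294+0+11·29·22=15312 → min 15312.
Length 4: A_1..A_4: k=1: 0+2964+4·27·26=5772; k=2: 324+858+4·3·26=1494; k=3: 456+0+4·11·26=1600 → min 1494 | A_2..A_5: k=2: 0+3120+27·3·29=5469; k=3: 891+8294+27·11·29=17798; k=4: 2964+0+27·26·29=23322 → min 5469 | A_3..A_6: k=3: 0+15312+3·11·22=16038; k=4: 858+16588+3·26·22=19162; k=5: 3120+0+3·29·22=5034 → min 5034.
Length 5: A_1..A_5: k=1: 0+5469+4·27·29=8601; k=2: 324+3120+4·3·29=3792; k=3: 456+8294+4·11·29=10026; k=4: 1494+0+4·26·29=4510 → min 3792 | A_2..A_6: k=2: 0+5034+27·3·22=6816; k=3: 891+15312+27·11·22=22737; k=4: 2964+16588+27·26·22=34996; k=5: 5469+0+27·29·22=22695 → min 6816.
Top-level splits: k=1: (A_1..A_1)·(A_2..A_6) → 0+6816+4·27·22 = 9192; k=2: (A_1..A_2)·(A_3..A_6) → 324+5034+4·3·22 = 5622; k=3: (A_1..A_3)·(A_4..A_6) → 456+15312+4·11·22 = 16736; k=4: (A_1..A_4)·(A_5..A_6) → 1494+16588+4·26·22 = 20370; k=5: (A_1..A_5)·(A_6..A_6) → 3792+0+4·29·22 = 6344.
Best split is after A_2, i.e. k = 2.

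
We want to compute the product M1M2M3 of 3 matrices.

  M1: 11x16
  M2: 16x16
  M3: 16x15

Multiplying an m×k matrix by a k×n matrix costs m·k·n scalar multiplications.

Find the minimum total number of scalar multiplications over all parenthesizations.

5456

Order (M1(M2M3)): (M2M3): 16×16 by 16×15 → 16×15, cost 16·16·15 = 3840; (M1(M2M3)): 11×16 by 16×15 → 11×15, cost 11·16·15 = 2640; cumulative 6480. Total 6480.
Order ((M1M2)M3): (M1M2): 11×16 by 16×16 → 11×16, cost 11·16·16 = 2816; ((M1M2)M3): 11×16 by 16×15 → 11×15, cost 11·16·15 = 2640; cumulative 5456. Total 5456.
Minimum: 5456.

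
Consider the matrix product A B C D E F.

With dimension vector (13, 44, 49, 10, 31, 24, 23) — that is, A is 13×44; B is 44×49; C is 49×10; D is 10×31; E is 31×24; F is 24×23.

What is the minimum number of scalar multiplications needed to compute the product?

43230

Adjacent pairs: AB = 13·44·49 = 28028; BC = 44·49·10 = 21560; CD = 49·10·31 = 15190; DE = 10·31·24 = 7440; EF = 31·24·23 = 17112.
Length 3: A..C: k=1: 0+21560+13·44·10=27280; k=2: 28028+0+13·49·10=34398 → min 27280 | B..D: k=2: 0+15190+44·49·31=82026; k=3: 21560+0+44·10·31=35200 → min 35200 | C..E: k=3: 0+7440+49·10·24=19200; k=4: 15190+0+49·31·24=51646 → min 19200 | D..F: k=4: 0+17112+10·31·23=24242; k=5: 7440+0+10·24·23=12960 → min 12960.
Length 4: A..D: k=1: 0+35200+13·44·31=52932; k=2: 28028+15190+13·49·31=62965; k=3: 27280+0+13·10·31=31310 → min 31310 | B..E: k=2: 0+19200+44·49·24=70944; k=3: 21560+7440+44·10·24=39560; k=4: 35200+0+44·31·24=67936 → min 39560 | C..F: k=3: 0+12960+49·10·23=24230; k=4: 15190+17112+49·31·23=67239; k=5: 19200+0+49·24·23=46248 → min 24230.
Length 5: A..E: k=1: 0+39560+13·44·24=53288; k=2: 28028+19200+13·49·24=62516; k=3: 27280+7440+13·10·24=37840; k=4: 31310+0+13·31·24=40982 → min 37840 | B..F: k=2: 0+24230+44·49·23=73818; k=3: 21560+12960+44·10·23=44640; k=4: 35200+17112+44·31·23=83684; k=5: 39560+0+44·24·23=63848 → min 44640.
Length 6: A..F: k=1: 0+44640+13·44·23=57796; k=2: 28028+24230+13·49·23=66909; k=3: 27280+12960+13·10·23=43230; k=4: 31310+17112+13·31·23=57691; k=5: 37840+0+13·24·23=45016 → min 43230.
Optimal order: ((A (B C)) ((D E) F)) with cost 43230.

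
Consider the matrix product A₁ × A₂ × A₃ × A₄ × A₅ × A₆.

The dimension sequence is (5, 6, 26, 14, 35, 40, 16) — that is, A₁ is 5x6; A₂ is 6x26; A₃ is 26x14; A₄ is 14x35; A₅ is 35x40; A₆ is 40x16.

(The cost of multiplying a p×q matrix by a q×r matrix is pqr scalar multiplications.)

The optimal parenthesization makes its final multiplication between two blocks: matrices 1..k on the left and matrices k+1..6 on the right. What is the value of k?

5

Adjacent pairs: A₁A₂ = 5·6·26 = 780; A₂A₃ = 6·26·14 = 2184; A₃A₄ = 26·14·35 = 12740; A₄A₅ = 14·35·40 = 19600; A₅A₆ = 35·40·16 = 22400.
Length 3: A₁..A₃: k=1: 0+2184+5·6·14=2604; k=2: 780+0+5·26·14=2600 → min 2600 | A₂..A₄: k=2: 0+12740+6·26·35=18200; k=3: 2184+0+6·14·35=5124 → min 5124 | A₃..A₅: k=3: 0+19600+26·14·40=34160; k=4: 12740+0+26·35·40=49140 → min 34160 | A₄..A₆: k=4: 0+22400+14·35·16=30240; k=5: 19600+0+14·40·16=28560 → min 28560.
Length 4: A₁..A₄: k=1: 0+5124+5·6·35=6174; k=2: 780+12740+5·26·35=18070; k=3: 2600+0+5·14·35=5050 → min 5050 | A₂..A₅: k=2: 0+34160+6·26·40=40400; k=3: 2184+19600+6·14·40=25144; k=4: 5124+0+6·35·40=13524 → min 13524 | A₃..A₆: k=3: 0+28560+26·14·16=34384; k=4: 12740+22400+26·35·16=49700; k=5: 34160+0+26·40·16=50800 → min 34384.
Length 5: A₁..A₅: k=1: 0+13524+5·6·40=14724; k=2: 780+34160+5·26·40=40140; k=3: 2600+19600+5·14·40=25000; k=4: 5050+0+5·35·40=12050 → min 12050 | A₂..A₆: k=2: 0+34384+6·26·16=36880; k=3: 2184+28560+6·14·16=32088; k=4: 5124+22400+6·35·16=30884; k=5: 13524+0+6·40·16=17364 → min 17364.
Top-level splits: k=1: (A₁..A₁)·(A₂..A₆) → 0+17364+5·6·16 = 17844; k=2: (A₁..A₂)·(A₃..A₆) → 780+34384+5·26·16 = 37244; k=3: (A₁..A₃)·(A₄..A₆) → 2600+28560+5·14·16 = 32280; k=4: (A₁..A₄)·(A₅..A₆) → 5050+22400+5·35·16 = 30250; k=5: (A₁..A₅)·(A₆..A₆) → 12050+0+5·40·16 = 15250.
Best split is after A₅, i.e. k = 5.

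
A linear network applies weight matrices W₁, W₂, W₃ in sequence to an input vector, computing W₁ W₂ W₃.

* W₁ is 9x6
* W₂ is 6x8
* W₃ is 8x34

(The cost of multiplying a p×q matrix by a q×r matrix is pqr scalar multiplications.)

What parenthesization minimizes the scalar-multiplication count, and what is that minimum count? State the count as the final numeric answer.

(W₁ (W₂ W₃)): cost 3468.
((W₁ W₂) W₃): cost 2880.
Optimal: ((W₁ W₂) W₃) with cost 2880.

2880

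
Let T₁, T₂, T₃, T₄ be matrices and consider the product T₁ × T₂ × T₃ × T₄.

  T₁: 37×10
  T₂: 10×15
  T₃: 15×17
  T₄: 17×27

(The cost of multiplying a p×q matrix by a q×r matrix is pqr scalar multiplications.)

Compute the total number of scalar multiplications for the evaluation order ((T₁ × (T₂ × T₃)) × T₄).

(T₂ × T₃): 10×15 by 15×17 → 10×17, cost 10·15·17 = 2550
(T₁ × (T₂ × T₃)): 37×10 by 10×17 → 37×17, cost 37·10·17 = 6290; cumulative 8840
((T₁ × (T₂ × T₃)) × T₄): 37×17 by 17×27 → 37×27, cost 37·17·27 = 16983; cumulative 25823
Total: 25823 scalar multiplications.

25823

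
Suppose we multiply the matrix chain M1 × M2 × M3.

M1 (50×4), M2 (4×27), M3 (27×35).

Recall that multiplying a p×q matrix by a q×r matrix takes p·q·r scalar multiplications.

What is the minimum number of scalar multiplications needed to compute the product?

Order (M1 × (M2 × M3)): (M2 × M3): 4×27 by 27×35 → 4×35, cost 4·27·35 = 3780; (M1 × (M2 × M3)): 50×4 by 4×35 → 50×35, cost 50·4·35 = 7000; cumulative 10780. Total 10780.
Order ((M1 × M2) × M3): (M1 × M2): 50×4 by 4×27 → 50×27, cost 50·4·27 = 5400; ((M1 × M2) × M3): 50×27 by 27×35 → 50×35, cost 50·27·35 = 47250; cumulative 52650. Total 52650.
Minimum: 10780.

10780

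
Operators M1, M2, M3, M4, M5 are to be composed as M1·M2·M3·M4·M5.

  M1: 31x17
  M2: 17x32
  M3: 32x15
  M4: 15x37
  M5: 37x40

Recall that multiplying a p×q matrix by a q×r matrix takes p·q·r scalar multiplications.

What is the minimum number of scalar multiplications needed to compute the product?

56865

Adjacent pairs: M1M2 = 31·17·32 = 16864; M2M3 = 17·32·15 = 8160; M3M4 = 32·15·37 = 17760; M4M5 = 15·37·40 = 22200.
Length 3: M1..M3: k=1: 0+8160+31·17·15=16065; k=2: 16864+0+31·32·15=31744 → min 16065 | M2..M4: k=2: 0+17760+17·32·37=37888; k=3: 8160+0+17·15·37=17595 → min 17595 | M3..M5: k=3: 0+22200+32·15·40=41400; k=4: 17760+0+32·37·40=65120 → min 41400.
Length 4: M1..M4: k=1: 0+17595+31·17·37=37094; k=2: 16864+17760+31·32·37=71328; k=3: 16065+0+31·15·37=33270 → min 33270 | M2..M5: k=2: 0+41400+17·32·40=63160; k=3: 8160+22200+17·15·40=40560; k=4: 17595+0+17·37·40=42755 → min 40560.
Length 5: M1..M5: k=1: 0+40560+31·17·40=61640; k=2: 16864+41400+31·32·40=97944; k=3: 16065+22200+31·15·40=56865; k=4: 33270+0+31·37·40=79150 → min 56865.
Optimal order: ((M1·(M2·M3))·(M4·M5)) with cost 56865.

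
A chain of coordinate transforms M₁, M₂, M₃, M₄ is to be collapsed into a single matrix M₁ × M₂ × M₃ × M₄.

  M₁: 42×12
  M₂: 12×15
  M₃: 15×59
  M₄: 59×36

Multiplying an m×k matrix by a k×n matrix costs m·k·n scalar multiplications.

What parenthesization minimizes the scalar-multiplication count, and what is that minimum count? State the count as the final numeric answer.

Adjacent pairs: M₁M₂ = 42·12·15 = 7560; M₂M₃ = 12·15·59 = 10620; M₃M₄ = 15·59·36 = 31860.
Length 3: M₁..M₃: k=1: 0+10620+42·12·59=40356; k=2: 7560+0+42·15·59=44730 → min 40356 | M₂..M₄: k=2: 0+31860+12·15·36=38340; k=3: 10620+0+12·59·36=36108 → min 36108.
Length 4: M₁..M₄: k=1: 0+36108+42·12·36=54252; k=2: 7560+31860+42·15·36=62100; k=3: 40356+0+42·59·36=129564 → min 54252.
Optimal parenthesization: (M₁ × ((M₂ × M₃) × M₄)) with cost 54252.

54252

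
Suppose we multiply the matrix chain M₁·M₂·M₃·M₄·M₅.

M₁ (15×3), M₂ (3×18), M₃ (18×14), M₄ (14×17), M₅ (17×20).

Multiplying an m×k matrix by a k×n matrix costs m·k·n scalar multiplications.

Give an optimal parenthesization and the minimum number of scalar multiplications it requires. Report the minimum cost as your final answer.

3390

Adjacent pairs: M₁M₂ = 15·3·18 = 810; M₂M₃ = 3·18·14 = 756; M₃M₄ = 18·14·17 = 4284; M₄M₅ = 14·17·20 = 4760.
Length 3: M₁..M₃: k=1: 0+756+15·3·14=1386; k=2: 810+0+15·18·14=4590 → min 1386 | M₂..M₄: k=2: 0+4284+3·18·17=5202; k=3: 756+0+3·14·17=1470 → min 1470 | M₃..M₅: k=3: 0+4760+18·14·20=9800; k=4: 4284+0+18·17·20=10404 → min 9800.
Length 4: M₁..M₄: k=1: 0+1470+15·3·17=2235; k=2: 810+4284+15·18·17=9684; k=3: 1386+0+15·14·17=4956 → min 2235 | M₂..M₅: k=2: 0+9800+3·18·20=10880; k=3: 756+4760+3·14·20=6356; k=4: 1470+0+3·17·20=2490 → min 2490.
Length 5: M₁..M₅: k=1: 0+2490+15·3·20=3390; k=2: 810+9800+15·18·20=16010; k=3: 1386+4760+15·14·20=10346; k=4: 2235+0+15·17·20=7335 → min 3390.
Optimal parenthesization: (M₁·(((M₂·M₃)·M₄)·M₅)) with cost 3390.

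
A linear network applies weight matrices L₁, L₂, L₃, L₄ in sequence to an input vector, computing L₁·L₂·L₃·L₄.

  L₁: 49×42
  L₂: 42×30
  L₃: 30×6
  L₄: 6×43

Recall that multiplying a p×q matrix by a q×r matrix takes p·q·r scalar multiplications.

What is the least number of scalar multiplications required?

Adjacent pairs: L₁L₂ = 49·42·30 = 61740; L₂L₃ = 42·30·6 = 7560; L₃L₄ = 30·6·43 = 7740.
Length 3: L₁..L₃: k=1: 0+7560+49·42·6=19908; k=2: 61740+0+49·30·6=70560 → min 19908 | L₂..L₄: k=2: 0+7740+42·30·43=61920; k=3: 7560+0+42·6·43=18396 → min 18396.
Length 4: L₁..L₄: k=1: 0+18396+49·42·43=106890; k=2: 61740+7740+49·30·43=132690; k=3: 19908+0+49·6·43=32550 → min 32550.
Optimal order: ((L₁·(L₂·L₃))·L₄) with cost 32550.

32550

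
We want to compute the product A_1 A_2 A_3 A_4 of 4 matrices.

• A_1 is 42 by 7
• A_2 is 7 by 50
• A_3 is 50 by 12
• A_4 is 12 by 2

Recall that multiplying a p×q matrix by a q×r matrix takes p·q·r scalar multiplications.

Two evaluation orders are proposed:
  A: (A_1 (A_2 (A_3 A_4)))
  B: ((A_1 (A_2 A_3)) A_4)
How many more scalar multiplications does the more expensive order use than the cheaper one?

Order A = (A_1 (A_2 (A_3 A_4))): (A_3 A_4): 50×12 by 12×2 → 50×2, cost 50·12·2 = 1200; (A_2 (A_3 A_4)): 7×50 by 50×2 → 7×2, cost 7·50·2 = 700; cumulative 1900; (A_1 (A_2 (A_3 A_4))): 42×7 by 7×2 → 42×2, cost 42·7·2 = 588; cumulative 2488. Total 2488.
Order B = ((A_1 (A_2 A_3)) A_4): (A_2 A_3): 7×50 by 50×12 → 7×12, cost 7·50·12 = 4200; (A_1 (A_2 A_3)): 42×7 by 7×12 → 42×12, cost 42·7·12 = 3528; cumulative 7728; ((A_1 (A_2 A_3)) A_4): 42×12 by 12×2 → 42×2, cost 42·12·2 = 1008; cumulative 8736. Total 8736.
Difference: |2488 − 8736| = 6248.

6248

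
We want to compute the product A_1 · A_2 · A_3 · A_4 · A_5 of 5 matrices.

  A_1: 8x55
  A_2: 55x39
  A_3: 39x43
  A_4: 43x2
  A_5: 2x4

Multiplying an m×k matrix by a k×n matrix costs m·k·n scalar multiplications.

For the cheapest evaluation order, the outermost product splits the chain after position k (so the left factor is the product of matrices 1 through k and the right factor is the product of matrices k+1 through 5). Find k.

4

Adjacent pairs: A_1A_2 = 8·55·39 = 17160; A_2A_3 = 55·39·43 = 92235; A_3A_4 = 39·43·2 = 3354; A_4A_5 = 43·2·4 = 344.
Length 3: A_1..A_3: k=1: 0+92235+8·55·43=111155; k=2: 17160+0+8·39·43=30576 → min 30576 | A_2..A_4: k=2: 0+3354+55·39·2=7644; k=3: 92235+0+55·43·2=96965 → min 7644 | A_3..A_5: k=3: 0+344+39·43·4=7052; k=4: 3354+0+39·2·4=3666 → min 3666.
Length 4: A_1..A_4: k=1: 0+7644+8·55·2=8524; k=2: 17160+3354+8·39·2=21138; k=3: 30576+0+8·43·2=31264 → min 8524 | A_2..A_5: k=2: 0+3666+55·39·4=12246; k=3: 92235+344+55·43·4=102039; k=4: 7644+0+55·2·4=8084 → min 8084.
Top-level splits: k=1: (A_1..A_1)·(A_2..A_5) → 0+8084+8·55·4 = 9844; k=2: (A_1..A_2)·(A_3..A_5) → 17160+3666+8·39·4 = 22074; k=3: (A_1..A_3)·(A_4..A_5) → 30576+344+8·43·4 = 32296; k=4: (A_1..A_4)·(A_5..A_5) → 8524+0+8·2·4 = 8588.
Best split is after A_4, i.e. k = 4.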